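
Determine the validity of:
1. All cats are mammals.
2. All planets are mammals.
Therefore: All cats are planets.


Premise 1: All cats are mammals.
Premise 2: All planets are mammals.
Conclusion: All cats are planets.
Fallacy: undistributed middle. mammals is predicate in both.
Counterexample: cats and planets could be disjoint subsets of mammals.

Invalid


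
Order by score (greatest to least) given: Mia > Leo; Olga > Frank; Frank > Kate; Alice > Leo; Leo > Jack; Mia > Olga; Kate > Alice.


Constraints: Mia > Leo; Olga > Frank; Frank > Kate; Alice > Leo; Leo > Jack; Mia > Olga; Kate > Alice
Method: at each step, the next-highest is the one remaining person who never appears on the smaller side of a constraint between remaining people.
  Step 1: remaining {Alice, Leo, Frank, Mia, Jack, Olga, Kate}; on the smaller side: {Alice, Leo, Frank, Jack, Olga, Kate} → Mia is next (Mia > Leo; Mia > Olga).
  Step 2: remaining {Alice, Leo, Frank, Jack, Olga, Kate}; on the smaller side: {Alice, Leo, Frank, Jack, Kate} → Olga is next (Olga > Frank).
  Step 3: remaining {Alice, Leo, Frank, Jack, Kate}; on the smaller side: {Alice, Leo, Jack, Kate} → Frank is next (Frank > Kate).
  Step 4: remaining {Alice, Leo, Jack, Kate}; on the smaller side: {Alice, Leo, Jack} → Kate is next (Kate > Alice).
  Step 5: remaining {Alice, Leo, Jack}; on the smaller side: {Leo, Jack} → Alice is next (Alice > Leo).
  Step 6: remaining {Leo, Jack}; on the smaller side: {Jack} → Leo is next (Leo > Jack).
  Step 7: only Jack remains → lowest.
Final ranking (highest to lowest):

Mia > Olga > Frank > Kate > Alice > Leo > Jack


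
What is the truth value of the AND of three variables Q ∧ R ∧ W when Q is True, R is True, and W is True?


Q = True, R = True, W = True
Step 1: Q ∧ R = True AND True = True
Step 2: (True) ∧ W = (True) AND True = True
AND is true only when ALL operands are true.

True


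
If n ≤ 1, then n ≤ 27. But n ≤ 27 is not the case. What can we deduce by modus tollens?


Modus tollens: P → Q, ¬Q ⊢ ¬P
P: n ≤ 1
Q: n ≤ 27
We have P → Q and Q is false.
By modus tollens, P must be false.

It is not the case that n ≤ 1


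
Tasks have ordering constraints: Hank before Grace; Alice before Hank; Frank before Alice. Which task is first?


Constraints: Hank before Grace; Alice before Hank; Frank before Alice
The first task can have nothing scheduled before it, so it must never appear on the right of a 'before'.
Tasks appearing after some 'before': Grace, Hank, Alice.
The only task not in that list is Frank → it is first.

Frank


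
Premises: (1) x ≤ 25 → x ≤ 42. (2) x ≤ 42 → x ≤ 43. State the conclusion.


Hypothetical syllogism: P → Q, Q → R ⊢ P → R
Premise 1: x ≤ 25 → x ≤ 42
Premise 2: x ≤ 42 → x ≤ 43
Chain the implications: the middle term (x ≤ 42) links the two.
Conclusion: If x ≤ 25, then x ≤ 43.

If x ≤ 25, then x ≤ 43.


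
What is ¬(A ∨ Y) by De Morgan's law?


De Morgan's law: ¬(P ∨ Q) ≡ ¬P ∧ ¬Q
¬(A ∨ Y) = ¬A ∧ ¬Y

¬A ∧ ¬Y


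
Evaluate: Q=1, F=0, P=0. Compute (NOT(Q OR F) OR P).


Q OR F = 1
NOT(1) = 0
0 OR 0 = 0

0


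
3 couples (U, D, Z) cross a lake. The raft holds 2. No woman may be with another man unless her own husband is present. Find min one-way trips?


Label couples U, D, Z (H = husband, W = wife).
Counting alone: 6 people, the raft carries 2 and someone must bring it back, so each round trip nets at most +1 on the far side until the last crossing → at least 9 trips. The jealousy constraint makes 9 impossible; the shortest valid schedule has 11:
1. WU+WD →  (far: WU,WD; near: HU,HD,HZ,WZ)
2. WU ←       (far: WD; near: HU,HD,HZ,WU,WZ)
3. WU+WZ →  (far: WU,WD,WZ; near: HU,HD,HZ)
4. WU ←       (far: WD,WZ; near: HU,HD,HZ,WU)
5. HD+HZ →  (far: HD,WD,HZ,WZ; near: HU,WU)
6. HD+WD ←  (far: HZ,WZ; near: HU,WU,HD,WD)
7. HU+HD →  (far: HU,HD,HZ,WZ; near: WU,WD)
8. WZ ←       (far: HU,HD,HZ; near: WU,WD,WZ)
9. WU+WD →  (far: HU,WU,HD,WD,HZ; near: WZ)
10. HZ ←      (far: HU,WU,HD,WD; near: HZ,WZ)
11. HZ+WZ → (far: all six; near: empty)
In every state each wife is either with her husband or with no other man.
Minimum trips = 11

11


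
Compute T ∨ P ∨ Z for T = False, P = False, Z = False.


T = False, P = False, Z = False
Step 1: T ∨ P = False OR False = False
Step 2: False ∨ Z = False OR False = False
OR is true when at least one operand is true.

False


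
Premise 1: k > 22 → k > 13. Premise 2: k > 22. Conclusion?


Modus ponens: P → Q, P ⊢ Q
P: k > 22
Q: k > 13
We have P → Q and P is true.
By modus ponens, Q must be true.

k > 13


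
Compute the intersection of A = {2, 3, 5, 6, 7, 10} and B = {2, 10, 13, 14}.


A = {2, 3, 5, 6, 7, 10}
B = {2, 10, 13, 14}
Operation: intersection
Elements in both: 2, 10

{2, 10}


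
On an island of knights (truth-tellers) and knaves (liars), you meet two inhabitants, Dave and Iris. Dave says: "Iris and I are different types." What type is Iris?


Dave says: "Iris and I are different types."
Case 1: Dave is a Knight (truth-teller)
  Statement is true → they ARE different → Iris is a Knave
Case 2: Dave is a Knave (liar)
  Statement is false → they are NOT different → Iris is a Knave
In both cases, Iris is a Knave.

Knave


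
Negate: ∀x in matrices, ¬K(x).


Original: ∀x ¬K(x)
Rule: ¬∀→∃, ¬∃→∀, negate predicate.
Negation: ∃x K(x)

∃x K(x)


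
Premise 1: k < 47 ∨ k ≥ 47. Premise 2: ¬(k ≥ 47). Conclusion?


Disjunctive syllogism: P ∨ Q, ¬P ⊢ Q
Disjunction: k < 47 ∨ k ≥ 47
We know it is not the case that k ≥ 47.
By disjunctive syllogism, the other disjunct must be true.

k < 47


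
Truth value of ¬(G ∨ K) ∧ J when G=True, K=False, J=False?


G = True, K = False, J = False
Expression: ¬(G ∨ K) ∧ J
Step 1: G ∨ K = True OR False = True
Step 2: ¬(G ∨ K) = NOT True = False
Step 3: (False) ∧ J = False AND False = False

False


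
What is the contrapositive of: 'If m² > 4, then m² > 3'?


Original: If m² > 4, then m² > 3
Contrapositive: If ¬Q, then ¬P
Negate Q: not (m² > 3)
Negate P: not (m² > 4)

If not (m² > 3), then not (m² > 4).


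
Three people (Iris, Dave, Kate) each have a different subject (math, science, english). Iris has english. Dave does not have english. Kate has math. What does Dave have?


From clues:
  Kate → math
  Iris → english
By elimination, Dave gets the remaining.

science


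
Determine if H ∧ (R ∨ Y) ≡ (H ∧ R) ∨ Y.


Expression 1: H ∧ (R ∨ Y)
Expression 2: (H ∧ R) ∨ Y
Truth table (H R Y | Expr1 Expr2):
  T T T |   T     T
  T T F |   T     T
  T F T |   T     T
  T F F |   F     F
  F T T |   F     T   ← differ
  F T F |   F     F
  F F T |   F     T   ← differ
  F F F |   F     F
Counterexample: H=F, R=T, Y=T gives Expr1 = F but Expr2 = T, so the expressions are NOT logically equivalent.

No


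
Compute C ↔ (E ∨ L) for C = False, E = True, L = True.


C = False, E = True, L = True
Step 1: E ∨ L = True OR True = True
Step 2: C ↔ (True): true when both sides have same truth value.
Result: False ↔ True = False

False


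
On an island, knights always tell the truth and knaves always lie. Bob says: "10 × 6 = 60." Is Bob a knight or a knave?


Statement: "10 × 6 = 60."
Actual: 10 × 6 = 60
Claimed: 60
Statement is TRUE → Bob tells the truth → Knight

Knight


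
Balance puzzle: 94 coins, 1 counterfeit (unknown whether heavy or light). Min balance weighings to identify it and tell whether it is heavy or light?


Let n = 94. 188 possibilities (n coins × lighter/heavier); each weighing has 3 outcomes.
Bound for k weighings: say the first weighing puts j coins on each pan. If it tips, the 2j weighed coins remain suspects (each with a known direction) and k-1 weighings give 3^(k-1) outcomes; 3^(k-1) is odd, so 2j ≤ 3^(k-1) - 1. If it balances, the n - 2j unweighed coins remain with direction unknown: 2(n - 2j) ≤ 3^(k-1) - 1 by the same parity argument. Adding, n ≤ (3^(k-1) - 1) + (3^(k-1) - 1)/2 = (3^k - 3)/2, and the classical three-group strategy achieves this (3 coins in 2 weighings, 12 in 3, 39 in 4, 120 in 5).
So we need the smallest k with (3^k - 3)/2 ≥ 94.
k = 4: (3^4 - 3)/2 = 39 < 94 ✗
k = 5: (3^5 - 3)/2 = 120 ≥ 94 ✓

5


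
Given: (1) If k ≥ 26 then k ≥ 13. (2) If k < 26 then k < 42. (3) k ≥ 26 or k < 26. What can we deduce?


Constructive dilemma: (P → Q) ∧ (R → S), P ∨ R ⊢ Q ∨ S
Premise 1: k ≥ 26 → k ≥ 13
Premise 2: k < 26 → k < 42
Premise 3: k ≥ 26 ∨ k < 26
Case 1: Assuming k ≥ 26, then by Premise 1, k ≥ 13.
Case 2: Assuming k < 26, then by Premise 2, k < 42.
Since one of k ≥ 26 or k < 26 must hold, we get k ≥ 13 or k < 42.

k ≥ 13 or k < 42.


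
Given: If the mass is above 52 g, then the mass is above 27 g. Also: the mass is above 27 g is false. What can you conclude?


Modus tollens: P → Q, ¬Q ⊢ ¬P
P: the mass is above 52 g
Q: the mass is above 27 g
We have P → Q and Q is false.
By modus tollens, P must be false.

It is not the case that the mass is above 52 g


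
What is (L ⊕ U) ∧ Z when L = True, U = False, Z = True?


L = True, U = False, Z = True
Step 1: L ⊕ U = True XOR False = True
Step 2: True ∧ Z = True AND True = True
XOR true when exactly one of L,U is true; then AND with Z.

True


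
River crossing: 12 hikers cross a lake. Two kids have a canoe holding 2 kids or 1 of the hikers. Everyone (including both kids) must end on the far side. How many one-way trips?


Per crossing of one of the hikers: kids→, one←, one of the hikers→, one← = 4 trips
12 × 4 = 48, + 1 final kids→ = 49
Minimum trips = 49

49


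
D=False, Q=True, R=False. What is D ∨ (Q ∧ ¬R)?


D = False, Q = True, R = False
Expression: D ∨ (Q ∧ ¬R)
Step 1: ¬R = NOT False = True
Step 2: Q ∧ ¬R = True AND True = True
Step 3: D ∨ (True) = False OR True = True

True


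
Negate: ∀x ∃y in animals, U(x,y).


Original: ∀x ∃y U(x,y)
Rule: ¬∀→∃, ¬∃→∀, negate predicate.
Negation: ∃x ∀y ¬U(x,y)

∃x ∀y ¬U(x,y)


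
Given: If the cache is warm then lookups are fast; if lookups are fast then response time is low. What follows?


Hypothetical syllogism: P → Q, Q → R ⊢ P → R
Premise 1: the cache is warm → lookups are fast
Premise 2: lookups are fast → response time is low
Chain the implications: the middle term (lookups are fast) links the two.
Conclusion: If the cache is warm, then response time is low.

If the cache is warm, then response time is low.


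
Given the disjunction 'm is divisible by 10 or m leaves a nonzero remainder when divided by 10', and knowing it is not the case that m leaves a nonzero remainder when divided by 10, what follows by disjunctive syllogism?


Disjunctive syllogism: P ∨ Q, ¬P ⊢ Q
Disjunction: m is divisible by 10 ∨ m leaves a nonzero remainder when divided by 10
We know it is not the case that m leaves a nonzero remainder when divided by 10.
By disjunctive syllogism, the other disjunct must be true.

m is divisible by 10


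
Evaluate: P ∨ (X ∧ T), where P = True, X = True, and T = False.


P = True, X = True, T = False
Step 1: X ∧ T = True AND False = False
Step 2: P ∨ False = True OR False = True
AND evaluated first (higher precedence); then OR applied.

True


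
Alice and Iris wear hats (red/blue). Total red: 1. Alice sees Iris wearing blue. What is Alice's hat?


Total red = 1, Iris = blue
Red accounted for: 0
Remaining for Alice: 1
Alice's hat is red.

red


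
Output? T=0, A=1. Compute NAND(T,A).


T AND A = 0
NOT(0) = 1

1


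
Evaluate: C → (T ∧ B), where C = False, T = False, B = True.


C = False, T = False, B = True
Step 1: T ∧ B = False AND True = False
Step 2: C → (False): false only when C=True and consequent=False.
Result: True

True


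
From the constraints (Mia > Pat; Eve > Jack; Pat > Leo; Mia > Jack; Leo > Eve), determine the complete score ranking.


Constraints: Mia > Pat; Eve > Jack; Pat > Leo; Mia > Jack; Leo > Eve
Method: at each step, the next-highest is the one remaining person who never appears on the smaller side of a constraint between remaining people.
  Step 1: remaining {Jack, Leo, Pat, Eve, Mia}; on the smaller side: {Jack, Leo, Pat, Eve} → Mia is next (Mia > Pat; Mia > Jack).
  Step 2: remaining {Jack, Leo, Pat, Eve}; on the smaller side: {Jack, Leo, Eve} → Pat is next (Pat > Leo).
  Step 3: remaining {Jack, Leo, Eve}; on the smaller side: {Jack, Eve} → Leo is next (Leo > Eve).
  Step 4: remaining {Jack, Eve}; on the smaller side: {Jack} → Eve is next (Eve > Jack).
  Step 5: only Jack remains → lowest.
Final ranking (highest to lowest):

Mia > Pat > Leo > Eve > Jack


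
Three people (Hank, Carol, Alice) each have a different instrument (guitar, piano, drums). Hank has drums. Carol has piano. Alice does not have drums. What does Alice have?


From clues:
  Hank → drums
  Carol → piano
By elimination, Alice gets the remaining.

guitar


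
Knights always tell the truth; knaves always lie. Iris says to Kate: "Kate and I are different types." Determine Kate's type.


Iris says: "Kate and I are different types."
Case 1: Iris is a Knight (truth-teller)
  Statement is true → they ARE different → Kate is a Knave
Case 2: Iris is a Knave (liar)
  Statement is false → they are NOT different → Kate is a Knave
In both cases, Kate is a Knave.

Knave


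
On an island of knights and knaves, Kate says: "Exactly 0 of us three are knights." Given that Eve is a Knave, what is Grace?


Kate claims exactly 0 knights among Kate, Eve, Grace.
Given: Eve is a Knave.

Case 1: Kate is a Knight (tells truth)
  Then exactly 0 of the three are knights.
  Counting Kate, Eve: 1 knight(s) so far. Need -1 more → impossible.
Case 2: Kate is a Knave (lies)
  Then the count is NOT 0.
  If Grace = Knave, count = 0 = 0 → claim would be true, contradicts lie.
  If Grace = Knight, count = 1 ≠ 0 → lie confirmed ✓

Grace is a Knight.

Knight


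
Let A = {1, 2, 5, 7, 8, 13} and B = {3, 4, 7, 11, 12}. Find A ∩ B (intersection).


A = {1, 2, 5, 7, 8, 13}
B = {3, 4, 7, 11, 12}
Operation: intersection
Elements in both: 7

{7}


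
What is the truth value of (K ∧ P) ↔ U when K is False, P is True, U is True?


K = False, P = True, U = True
Step 1: K ∧ P = False AND True = False
Step 2: (False) ↔ U: true when both sides have same truth value.
Result: False ↔ True = False

False


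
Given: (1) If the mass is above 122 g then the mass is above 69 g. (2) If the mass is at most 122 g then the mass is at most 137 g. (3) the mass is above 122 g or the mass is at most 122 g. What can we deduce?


Constructive dilemma: (P → Q) ∧ (R → S), P ∨ R ⊢ Q ∨ S
Premise 1: the mass is above 122 g → the mass is above 69 g
Premise 2: the mass is at most 122 g → the mass is at most 137 g
Premise 3: the mass is above 122 g ∨ the mass is at most 122 g
Case 1: Assuming the mass is above 122 g, then by Premise 1, the mass is above 69 g.
Case 2: Assuming the mass is at most 122 g, then by Premise 2, the mass is at most 137 g.
Since one of the mass is above 122 g or the mass is at most 122 g must hold, we get the mass is above 69 g or the mass is at most 137 g.

The mass is above 69 g or the mass is at most 137 g.


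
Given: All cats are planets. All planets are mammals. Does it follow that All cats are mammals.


Premise 1: All cats are planets.
Premise 2: All planets are mammals.
Conclusion: All cats are mammals.
Barbara syllogism (AAA-1): All A are B, All B are C → All A are C.
Middle term (planets) distributed in premise 2.

Valid


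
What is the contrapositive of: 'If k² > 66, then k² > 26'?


Original: If k² > 66, then k² > 26
Contrapositive: If ¬Q, then ¬P
Negate Q: not (k² > 26)
Negate P: not (k² > 66)

If not (k² > 26), then not (k² > 66).


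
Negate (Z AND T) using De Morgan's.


De Morgan's law: ¬(P ∧ Q) ≡ ¬P ∨ ¬Q
¬(Z ∧ T) = ¬Z ∨ ¬T

¬Z ∨ ¬T


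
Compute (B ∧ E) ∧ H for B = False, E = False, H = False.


B = False, E = False, H = False
Step 1: B ∧ E = False AND False = False
Step 2: False ∧ H = False AND False = False
AND is true only when ALL operands are true.

False


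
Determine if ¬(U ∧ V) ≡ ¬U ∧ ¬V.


Expression 1: ¬(U ∧ V)
Expression 2: ¬U ∧ ¬V
Truth table (U V | Expr1 Expr2):
  T T |   F     F
  T F |   T     F   ← differ
  F T |   T     F   ← differ
  F F |   T     T
Counterexample: U=T, V=F gives Expr1 = T but Expr2 = F, so the expressions are NOT logically equivalent.

No


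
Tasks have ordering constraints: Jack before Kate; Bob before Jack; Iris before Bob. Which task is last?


Constraints: Jack before Kate; Bob before Jack; Iris before Bob
The last task can have nothing scheduled after it, so it must never appear on the left of a 'before'.
Tasks appearing before some other task: Jack, Bob, Iris.
The only task not in that list is Kate → it is last.

Kate


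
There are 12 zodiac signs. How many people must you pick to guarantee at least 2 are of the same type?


Pigeonhole: to guarantee k in one of n categories, need (k-1)×n + 1.
k = 2, n = 12
Minimum = (2-1) × 12 + 1 = 1 × 12 + 1

13


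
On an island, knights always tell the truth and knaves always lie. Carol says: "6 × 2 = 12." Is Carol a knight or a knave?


Statement: "6 × 2 = 12."
Actual: 6 × 2 = 12
Claimed: 12
Statement is TRUE → Carol tells the truth → Knight

Knight


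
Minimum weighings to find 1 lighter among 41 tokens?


Each weighing has 3 outcomes (left heavy / balance / right heavy), so k weighings distinguish at most 3^k cases; splitting into three near-equal groups achieves this.
Need 3^k ≥ 41: 3^3 = 27 < 41 ≤ 3^4 = 81
k = ⌈log₃(41)⌉ = 4

4


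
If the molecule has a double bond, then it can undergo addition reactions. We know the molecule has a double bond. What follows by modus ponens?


Modus ponens: P → Q, P ⊢ Q
P: the molecule has a double bond
Q: it can undergo addition reactions
We have P → Q and P is true.
By modus ponens, Q must be true.

It can undergo addition reactions


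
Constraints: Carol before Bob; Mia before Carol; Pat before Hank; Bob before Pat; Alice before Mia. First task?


Constraints: Carol before Bob; Mia before Carol; Pat before Hank; Bob before Pat; Alice before Mia
The first task can have nothing scheduled before it, so it must never appear on the right of a 'before'.
Tasks appearing after some 'before': Bob, Carol, Hank, Pat, Mia.
The only task not in that list is Alice → it is first.

Alice


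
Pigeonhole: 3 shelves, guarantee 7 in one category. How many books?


Pigeonhole: to guarantee k in one of n categories, need (k-1)×n + 1.
k = 7, n = 3
Minimum = (7-1) × 3 + 1 = 6 × 3 + 1

19


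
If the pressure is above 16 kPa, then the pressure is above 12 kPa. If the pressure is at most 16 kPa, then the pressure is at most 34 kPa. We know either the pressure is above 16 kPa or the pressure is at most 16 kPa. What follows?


Constructive dilemma: (P → Q) ∧ (R → S), P ∨ R ⊢ Q ∨ S
Premise 1: the pressure is above 16 kPa → the pressure is above 12 kPa
Premise 2: the pressure is at most 16 kPa → the pressure is at most 34 kPa
Premise 3: the pressure is above 16 kPa ∨ the pressure is at most 16 kPa
Case 1: Assuming the pressure is above 16 kPa, then by Premise 1, the pressure is above 12 kPa.
Case 2: Assuming the pressure is at most 16 kPa, then by Premise 2, the pressure is at most 34 kPa.
Since one of the pressure is above 16 kPa or the pressure is at most 16 kPa must hold, we get the pressure is above 12 kPa or the pressure is at most 34 kPa.

The pressure is above 12 kPa or the pressure is at most 34 kPa.


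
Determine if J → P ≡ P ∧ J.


Expression 1: J → P
Expression 2: P ∧ J
Truth table (J P | Expr1 Expr2):
  T T |   T     T
  T F |   F     F
  F T |   T     F   ← differ
  F F |   T     F   ← differ
Counterexample: J=F, P=T gives Expr1 = T but Expr2 = F, so the expressions are NOT logically equivalent.

No


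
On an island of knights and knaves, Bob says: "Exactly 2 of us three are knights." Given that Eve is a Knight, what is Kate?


Bob claims exactly 2 knights among Bob, Eve, Kate.
Given: Eve is a Knight.

Case 1: Bob is a Knight (tells truth)
  Then exactly 2 of the three are knights.
  Counting Bob, Eve: 2 knight(s) so far. Need 0 more → Kate = Knave.
Case 2: Bob is a Knave (lies)
  Then the count is NOT 2.
  If Kate = Knight, count = 2 = 2 → claim would be true, contradicts lie.
  If Kate = Knave, count = 1 ≠ 2 → lie confirmed ✓

Kate is a Knave.

Knave


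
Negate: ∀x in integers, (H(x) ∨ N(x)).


Original: ∀x (H(x) ∨ N(x))
Rule: ¬∀→∃, ¬∃→∀, negate predicate.
Negation: ∃x (¬H(x) ∧ ¬N(x))

∃x (¬H(x) ∧ ¬N(x))


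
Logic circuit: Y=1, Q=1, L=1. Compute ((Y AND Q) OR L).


Y AND Q = 1&1 = 1
1 OR 1 = 1

1


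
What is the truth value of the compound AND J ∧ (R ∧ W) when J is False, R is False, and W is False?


J = False, R = False, W = False
Step 1: R ∧ W = False AND False = False
Step 2: J ∧ False = False AND False = False
AND is true only when ALL operands are true.

False


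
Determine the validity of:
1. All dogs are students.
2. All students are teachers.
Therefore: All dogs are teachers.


Premise 1: All dogs are students.
Premise 2: All students are teachers.
Conclusion: All dogs are teachers.
Barbara syllogism (AAA-1): All A are B, All B are C → All A are C.
Middle term (students) distributed in premise 2.

Valid


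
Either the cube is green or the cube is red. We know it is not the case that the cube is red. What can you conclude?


Disjunctive syllogism: P ∨ Q, ¬P ⊢ Q
Disjunction: the cube is green ∨ the cube is red
We know it is not the case that the cube is red.
By disjunctive syllogism, the other disjunct must be true.

The cube is green


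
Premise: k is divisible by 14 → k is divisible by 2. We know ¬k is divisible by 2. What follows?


Modus tollens: P → Q, ¬Q ⊢ ¬P
P: k is divisible by 14
Q: k is divisible by 2
We have P → Q and Q is false.
By modus tollens, P must be false.

It is not the case that k is divisible by 14


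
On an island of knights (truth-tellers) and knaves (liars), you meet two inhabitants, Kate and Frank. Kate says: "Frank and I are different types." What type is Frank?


Kate says: "Frank and I are different types."
Case 1: Kate is a Knight (truth-teller)
  Statement is true → they ARE different → Frank is a Knave
Case 2: Kate is a Knave (liar)
  Statement is false → they are NOT different → Frank is a Knave
In both cases, Frank is a Knave.

Knave


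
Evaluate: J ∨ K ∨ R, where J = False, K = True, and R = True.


J = False, K = True, R = True
Step 1: J ∨ K = False OR True = True
Step 2: True ∨ R = True OR True = True
OR is true when at least one operand is true.

True


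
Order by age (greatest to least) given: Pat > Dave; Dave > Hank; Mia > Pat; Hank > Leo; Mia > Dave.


Constraints: Pat > Dave; Dave > Hank; Mia > Pat; Hank > Leo; Mia > Dave
Method: at each step, the next-highest is the one remaining person who never appears on the smaller side of a constraint between remaining people.
  Step 1: remaining {Pat, Hank, Leo, Dave, Mia}; on the smaller side: {Pat, Hank, Leo, Dave} → Mia is next (Mia > Pat; Mia > Dave).
  Step 2: remaining {Pat, Hank, Leo, Dave}; on the smaller side: {Hank, Leo, Dave} → Pat is next (Pat > Dave).
  Step 3: remaining {Hank, Leo, Dave}; on the smaller side: {Hank, Leo} → Dave is next (Dave > Hank).
  Step 4: remaining {Hank, Leo}; on the smaller side: {Leo} → Hank is next (Hank > Leo).
  Step 5: only Leo remains → lowest.
Final ranking (highest to lowest):

Mia > Pat > Dave > Hank > Leo


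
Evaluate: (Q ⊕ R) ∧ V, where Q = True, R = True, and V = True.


Q = True, R = True, V = True
Step 1: Q ⊕ R = True XOR True = False
Step 2: False ∧ V = False AND True = False
XOR true when exactly one of Q,R is true; then AND with V.

False


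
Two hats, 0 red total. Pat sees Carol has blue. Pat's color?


Total red = 0, Carol = blue
Red accounted for: 0
Remaining for Pat: 0
Pat's hat is blue.

blue


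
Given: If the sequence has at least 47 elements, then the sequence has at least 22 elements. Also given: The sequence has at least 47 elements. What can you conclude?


Modus ponens: P → Q, P ⊢ Q
P: the sequence has at least 47 elements
Q: the sequence has at least 22 elements
We have P → Q and P is true.
By modus ponens, Q must be true.

The sequence has at least 22 elements


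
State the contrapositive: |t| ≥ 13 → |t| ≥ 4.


Original: If |t| ≥ 13, then |t| ≥ 4
Contrapositive: If ¬Q, then ¬P
Negate Q: not (|t| ≥ 4)
Negate P: not (|t| ≥ 13)

If not (|t| ≥ 4), then not (|t| ≥ 13).


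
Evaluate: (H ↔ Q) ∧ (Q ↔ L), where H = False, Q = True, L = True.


H = False, Q = True, L = True
Step 1: H ↔ Q is true when H and Q have the same value. Result: False
Step 2: Q ↔ L is true when Q and L have the same value. Result: True
Step 3: False ∧ True = False

False


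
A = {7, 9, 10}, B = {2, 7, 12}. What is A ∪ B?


A = {7, 9, 10}
B = {2, 7, 12}
Operation: union
All elements combined: 2, 7, 9, 10, 12

{2, 7, 9, 10, 12}


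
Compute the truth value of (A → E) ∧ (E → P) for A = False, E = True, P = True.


A = False, E = True, P = True
Step 1: A → E is false only when A=True and E=False. Result: True
Step 2: E → P is false only when E=True and P=False. Result: True
Step 3: True ∧ True = True

True


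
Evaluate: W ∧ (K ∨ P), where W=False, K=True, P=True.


W = False, K = True, P = True
Expression: W ∧ (K ∨ P)
Step 1: K ∨ P = True OR True = True
Step 2: W ∧ (True) = False AND True = False

False


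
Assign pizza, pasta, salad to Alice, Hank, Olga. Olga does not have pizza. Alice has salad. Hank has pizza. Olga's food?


From clues:
  Alice → salad
  Hank → pizza
By elimination, Olga gets the remaining.

pasta


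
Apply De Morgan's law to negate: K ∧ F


De Morgan's law: ¬(P ∧ Q) ≡ ¬P ∨ ¬Q
¬(K ∧ F) = ¬K ∨ ¬F

¬K ∨ ¬F


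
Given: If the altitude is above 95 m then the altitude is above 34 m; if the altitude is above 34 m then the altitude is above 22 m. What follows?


Hypothetical syllogism: P → Q, Q → R ⊢ P → R
Premise 1: the altitude is above 95 m → the altitude is above 34 m
Premise 2: the altitude is above 34 m → the altitude is above 22 m
Chain the implications: the middle term (the altitude is above 34 m) links the two.
Conclusion: If the altitude is above 95 m, then the altitude is above 22 m.

If the altitude is above 95 m, then the altitude is above 22 m.


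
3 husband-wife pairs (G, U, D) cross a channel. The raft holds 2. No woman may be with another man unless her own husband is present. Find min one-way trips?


Label couples G, U, D (H = husband, W = wife).
Counting alone: 6 people, the raft carries 2 and someone must bring it back, so each round trip nets at most +1 on the far side until the last crossing → at least 9 trips. The jealousy constraint makes 9 impossible; the shortest valid schedule has 11:
1. WG+WU →  (far: WG,WU; near: HG,HU,HD,WD)
2. WG ←       (far: WU; near: HG,HU,HD,WG,WD)
3. WG+WD →  (far: WG,WU,WD; near: HG,HU,HD)
4. WG ←       (far: WU,WD; near: HG,HU,HD,WG)
5. HU+HD →  (far: HU,WU,HD,WD; near: HG,WG)
6. HU+WU ←  (far: HD,WD; near: HG,WG,HU,WU)
7. HG+HU →  (far: HG,HU,HD,WD; near: WG,WU)
8. WD ←       (far: HG,HU,HD; near: WG,WU,WD)
9. WG+WU →  (far: HG,WG,HU,WU,HD; near: WD)
10. HD ←      (far: HG,WG,HU,WU; near: HD,WD)
11. HD+WD → (far: all six; near: empty)
In every state each wife is either with her husband or with no other man.
Minimum trips = 11

11


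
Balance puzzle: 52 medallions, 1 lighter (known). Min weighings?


Each weighing has 3 outcomes (left heavy / balance / right heavy), so k weighings distinguish at most 3^k cases; splitting into three near-equal groups achieves this.
Need 3^k ≥ 52: 3^3 = 27 < 52 ≤ 3^4 = 81
k = ⌈log₃(52)⌉ = 4

4


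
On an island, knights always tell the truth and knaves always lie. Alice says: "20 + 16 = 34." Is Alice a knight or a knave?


Statement: "20 + 16 = 34."
Actual: 20 + 16 = 36
Claimed: 34
Statement is FALSE → Alice lies → Knave

Knave


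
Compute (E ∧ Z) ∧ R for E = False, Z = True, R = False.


E = False, Z = True, R = False
Step 1: E ∧ Z = False AND True = False
Step 2: False ∧ R = False AND False = False
AND is true only when ALL operands are true.

False


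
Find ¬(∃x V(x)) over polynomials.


Original: ∃x V(x)
Rule: ¬∀→∃, ¬∃→∀, negate predicate.
Negation: ∀x ¬V(x)

∀x ¬V(x)


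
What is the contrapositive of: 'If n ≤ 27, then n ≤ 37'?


Original: If n ≤ 27, then n ≤ 37
Contrapositive: If ¬Q, then ¬P
Negate Q: not (n ≤ 37)
Negate P: not (n ≤ 27)

If not (n ≤ 37), then not (n ≤ 27).


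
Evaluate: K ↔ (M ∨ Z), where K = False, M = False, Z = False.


K = False, M = False, Z = False
Step 1: M ∨ Z = False OR False = False
Step 2: K ↔ (False): true when both sides have same truth value.
Result: False ↔ False = True

True


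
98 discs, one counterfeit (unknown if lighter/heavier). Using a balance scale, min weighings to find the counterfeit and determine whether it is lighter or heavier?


Let n = 98. 196 possibilities (n discs × lighter/heavier); each weighing has 3 outcomes.
Bound for k weighings: say the first weighing puts j discs on each pan. If it tips, the 2j weighed discs remain suspects (each with a known direction) and k-1 weighings give 3^(k-1) outcomes; 3^(k-1) is odd, so 2j ≤ 3^(k-1) - 1. If it balances, the n - 2j unweighed discs remain with direction unknown: 2(n - 2j) ≤ 3^(k-1) - 1 by the same parity argument. Adding, n ≤ (3^(k-1) - 1) + (3^(k-1) - 1)/2 = (3^k - 3)/2, and the classical three-group strategy achieves this (3 discs in 2 weighings, 12 in 3, 39 in 4, 120 in 5).
So we need the smallest k with (3^k - 3)/2 ≥ 98.
k = 4: (3^4 - 3)/2 = 39 < 98 ✗
k = 5: (3^5 - 3)/2 = 120 ≥ 98 ✓

5


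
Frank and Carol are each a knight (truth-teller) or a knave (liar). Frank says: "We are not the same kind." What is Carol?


Frank says: "We are not the same kind."
Case 1: Frank is a Knight (truth-teller)
  Statement is true → they ARE different → Carol is a Knave
Case 2: Frank is a Knave (liar)
  Statement is false → they are NOT different → Carol is a Knave
In both cases, Carol is a Knave.

Knave


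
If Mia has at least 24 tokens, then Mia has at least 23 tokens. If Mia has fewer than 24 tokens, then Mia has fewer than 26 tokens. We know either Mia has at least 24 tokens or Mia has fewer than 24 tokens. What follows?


Constructive dilemma: (P → Q) ∧ (R → S), P ∨ R ⊢ Q ∨ S
Premise 1: Mia has at least 24 tokens → Mia has at least 23 tokens
Premise 2: Mia has fewer than 24 tokens → Mia has fewer than 26 tokens
Premise 3: Mia has at least 24 tokens ∨ Mia has fewer than 24 tokens
Case 1: Assuming Mia has at least 24 tokens, then by Premise 1, Mia has at least 23 tokens.
Case 2: Assuming Mia has fewer than 24 tokens, then by Premise 2, Mia has fewer than 26 tokens.
Since one of Mia has at least 24 tokens or Mia has fewer than 24 tokens must hold, we get Mia has at least 23 tokens or Mia has fewer than 26 tokens.

Mia has at least 23 tokens or Mia has fewer than 26 tokens.


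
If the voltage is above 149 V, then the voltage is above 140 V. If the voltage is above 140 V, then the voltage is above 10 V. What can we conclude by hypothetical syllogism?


Hypothetical syllogism: P → Q, Q → R ⊢ P → R
Premise 1: the voltage is above 149 V → the voltage is above 140 V
Premise 2: the voltage is above 140 V → the voltage is above 10 V
Chain the implications: the middle term (the voltage is above 140 V) links the two.
Conclusion: If the voltage is above 149 V, then the voltage is above 10 V.

If the voltage is above 149 V, then the voltage is above 10 V.


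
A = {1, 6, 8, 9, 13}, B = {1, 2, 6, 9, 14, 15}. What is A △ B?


A = {1, 6, 8, 9, 13}
B = {1, 2, 6, 9, 14, 15}
Operation: symmetric difference
In A only: [8, 13], in B only: [2, 14, 15]

{2, 8, 13, 14, 15}


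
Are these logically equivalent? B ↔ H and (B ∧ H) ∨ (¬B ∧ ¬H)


Expression 1: B ↔ H
Expression 2: (B ∧ H) ∨ (¬B ∧ ¬H)
Truth table (B H | Expr1 Expr2):
  T T |   T     T
  T F |   F     F
  F T |   F     F
  F F |   T     T
All 4 rows agree, so the expressions are logically equivalent.

Yes


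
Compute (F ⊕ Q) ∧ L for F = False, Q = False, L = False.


F = False, Q = False, L = False
Step 1: F ⊕ Q = False XOR False = False
Step 2: False ∧ L = False AND False = False
XOR true when exactly one of F,Q is true; then AND with L.

False


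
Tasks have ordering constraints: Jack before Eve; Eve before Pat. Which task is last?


Constraints: Jack before Eve; Eve before Pat
The last task can have nothing scheduled after it, so it must never appear on the left of a 'before'.
Tasks appearing before some other task: Jack, Eve.
The only task not in that list is Pat → it is last.

Pat


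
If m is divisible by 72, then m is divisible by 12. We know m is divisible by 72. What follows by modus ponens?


Modus ponens: P → Q, P ⊢ Q
P: m is divisible by 72
Q: m is divisible by 12
We have P → Q and P is true.
By modus ponens, Q must be true.

m is divisible by 12


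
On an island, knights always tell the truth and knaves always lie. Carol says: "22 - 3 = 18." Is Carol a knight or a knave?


Statement: "22 - 3 = 18."
Actual: 22 - 3 = 19
Claimed: 18
Statement is FALSE → Carol lies → Knave

Knave


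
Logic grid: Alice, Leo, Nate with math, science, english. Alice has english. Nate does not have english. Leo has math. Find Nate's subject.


From clues:
  Leo → math
  Alice → english
By elimination, Nate gets the remaining.

science


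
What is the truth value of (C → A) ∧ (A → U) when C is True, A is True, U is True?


C = True, A = True, U = True
Step 1: C → A is false only when C=True and A=False. Result: True
Step 2: A → U is false only when A=True and U=False. Result: True
Step 3: True ∧ True = True

True


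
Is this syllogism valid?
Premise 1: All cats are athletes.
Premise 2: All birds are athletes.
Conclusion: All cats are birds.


Premise 1: All cats are athletes.
Premise 2: All birds are athletes.
Conclusion: All cats are birds.
Fallacy: undistributed middle. athletes is predicate in both.
Counterexample: cats and birds could be disjoint subsets of athletes.

Invalid


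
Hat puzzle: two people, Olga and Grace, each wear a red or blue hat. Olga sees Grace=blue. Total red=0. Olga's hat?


Total red = 0, Grace = blue
Red accounted for: 0
Remaining for Olga: 0
Olga's hat is blue.

blue


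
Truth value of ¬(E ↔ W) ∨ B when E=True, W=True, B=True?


E = True, W = True, B = True
Expression: ¬(E ↔ W) ∨ B
Step 1: E ↔ W = (True iff True) = True
Step 2: ¬(E ↔ W) = NOT True = False
Step 3: (False) ∨ B = False OR True = True

True


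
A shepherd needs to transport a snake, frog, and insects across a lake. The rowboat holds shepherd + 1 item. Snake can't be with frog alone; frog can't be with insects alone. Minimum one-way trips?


1. shepherd+frog → 2. shepherd ← 3. shepherd+snake → 4. shepherd+frog ← 5. shepherd+insects → 6. shepherd ← 7. shepherd+frog →
Minimum trips = 7

7


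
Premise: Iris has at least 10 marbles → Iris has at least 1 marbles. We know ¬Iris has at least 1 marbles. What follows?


Modus tollens: P → Q, ¬Q ⊢ ¬P
P: Iris has at least 10 marbles
Q: Iris has at least 1 marbles
We have P → Q and Q is false.
By modus tollens, P must be false.

It is not the case that Iris has at least 10 marbles


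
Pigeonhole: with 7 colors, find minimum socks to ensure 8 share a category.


Pigeonhole: to guarantee k in one of n categories, need (k-1)×n + 1.
k = 8, n = 7
Minimum = (8-1) × 7 + 1 = 7 × 7 + 1

50


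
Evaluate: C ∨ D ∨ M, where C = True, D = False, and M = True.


C = True, D = False, M = True
Step 1: C ∨ D = True OR False = True
Step 2: True ∨ M = True OR True = True
OR is true when at least one operand is true.

True


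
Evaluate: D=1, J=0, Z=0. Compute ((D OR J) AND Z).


D OR J = 1|0 = 1
1 AND 0 = 0

0


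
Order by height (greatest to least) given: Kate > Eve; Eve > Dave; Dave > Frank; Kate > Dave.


Constraints: Kate > Eve; Eve > Dave; Dave > Frank; Kate > Dave
Method: at each step, the next-highest is the one remaining person who never appears on the smaller side of a constraint between remaining people.
  Step 1: remaining {Eve, Frank, Kate, Dave}; on the smaller side: {Eve, Frank, Dave} → Kate is next (Kate > Eve; Kate > Dave).
  Step 2: remaining {Eve, Frank, Dave}; on the smaller side: {Frank, Dave} → Eve is next (Eve > Dave).
  Step 3: remaining {Frank, Dave}; on the smaller side: {Frank} → Dave is next (Dave > Frank).
  Step 4: only Frank remains → lowest.
Final ranking (highest to lowest):

Kate > Eve > Dave > Frank


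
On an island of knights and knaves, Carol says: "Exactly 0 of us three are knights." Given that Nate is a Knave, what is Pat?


Carol claims exactly 0 knights among Carol, Nate, Pat.
Given: Nate is a Knave.

Case 1: Carol is a Knight (tells truth)
  Then exactly 0 of the three are knights.
  Counting Carol, Nate: 1 knight(s) so far. Need -1 more → impossible.
Case 2: Carol is a Knave (lies)
  Then the count is NOT 0.
  If Pat = Knave, count = 0 = 0 → claim would be true, contradicts lie.
  If Pat = Knight, count = 1 ≠ 0 → lie confirmed ✓

Pat is a Knight.

Knight


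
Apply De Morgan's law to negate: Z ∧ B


De Morgan's law: ¬(P ∧ Q) ≡ ¬P ∨ ¬Q
¬(Z ∧ B) = ¬Z ∨ ¬B

¬Z ∨ ¬B


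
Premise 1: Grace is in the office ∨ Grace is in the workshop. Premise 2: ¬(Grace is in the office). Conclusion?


Disjunctive syllogism: P ∨ Q, ¬P ⊢ Q
Disjunction: Grace is in the office ∨ Grace is in the workshop
We know it is not the case that Grace is in the office.
By disjunctive syllogism, the other disjunct must be true.

Grace is in the workshop


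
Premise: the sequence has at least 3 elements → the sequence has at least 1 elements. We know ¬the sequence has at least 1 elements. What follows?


Modus tollens: P → Q, ¬Q ⊢ ¬P
P: the sequence has at least 3 elements
Q: the sequence has at least 1 elements
We have P → Q and Q is false.
By modus tollens, P must be false.

It is not the case that the sequence has at least 3 elements


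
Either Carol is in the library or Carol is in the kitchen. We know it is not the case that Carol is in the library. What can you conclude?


Disjunctive syllogism: P ∨ Q, ¬P ⊢ Q
Disjunction: Carol is in the library ∨ Carol is in the kitchen
We know it is not the case that Carol is in the library.
By disjunctive syllogism, the other disjunct must be true.

Carol is in the kitchen


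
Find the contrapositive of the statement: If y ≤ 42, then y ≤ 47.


Original: If y ≤ 42, then y ≤ 47
Contrapositive: If ¬Q, then ¬P
Negate Q: not (y ≤ 47)
Negate P: not (y ≤ 42)

If not (y ≤ 47), then not (y ≤ 42).


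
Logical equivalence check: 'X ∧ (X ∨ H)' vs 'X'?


Expression 1: X ∧ (X ∨ H)
Expression 2: X
Truth table (X H | Expr1 Expr2):
  T T |   T     T
  T F |   T     T
  F T |   F     F
  F F |   F     F
All 4 rows agree, so the expressions are logically equivalent.

Yes


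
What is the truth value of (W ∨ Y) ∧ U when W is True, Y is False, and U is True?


W = True, Y = False, U = True
Step 1: W ∨ Y = True OR False = True
Step 2: True ∧ U = True AND True = True
OR is true when at least one operand is true; AND requires both.

True
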